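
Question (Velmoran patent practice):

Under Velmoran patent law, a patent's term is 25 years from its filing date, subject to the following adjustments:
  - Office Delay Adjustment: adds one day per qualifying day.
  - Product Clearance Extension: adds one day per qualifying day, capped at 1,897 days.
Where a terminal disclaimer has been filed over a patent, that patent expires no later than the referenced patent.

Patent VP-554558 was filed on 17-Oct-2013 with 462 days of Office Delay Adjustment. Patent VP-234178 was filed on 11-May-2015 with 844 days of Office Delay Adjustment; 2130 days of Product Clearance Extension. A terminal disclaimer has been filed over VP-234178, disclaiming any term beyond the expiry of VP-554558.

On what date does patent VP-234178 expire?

2040-01-22

Natural term of VP-234178:
  Base: filing + 25 years → 11 May 2040.
  Office Delay Adjustment: +844 days → 2 September 2042.
  Product Clearance Extension: 2130 days claimed exceeds the 1897-day cap, so +1897 days → 12 November 2047.
Expiry of referenced patent VP-554558:
  Base: filing + 25 years → 17 October 2038.
  Office Delay Adjustment: +462 days → 22 January 2040.
Terminal disclaimer: VP-234178 expires on the earlier of 12 November 2047 and 22 January 2040.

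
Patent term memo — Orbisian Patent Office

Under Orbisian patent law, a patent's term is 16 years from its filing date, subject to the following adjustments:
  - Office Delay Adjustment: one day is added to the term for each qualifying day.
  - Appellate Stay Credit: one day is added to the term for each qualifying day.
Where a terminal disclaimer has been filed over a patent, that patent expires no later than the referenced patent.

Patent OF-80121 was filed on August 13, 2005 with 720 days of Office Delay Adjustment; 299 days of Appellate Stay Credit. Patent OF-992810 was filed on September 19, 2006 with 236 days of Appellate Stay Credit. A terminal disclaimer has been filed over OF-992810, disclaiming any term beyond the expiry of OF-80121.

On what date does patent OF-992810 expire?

Natural term of OF-992810:
  Base: filing + 16 years → 19 September 2022.
  Appellate Stay Credit: +236 days → 13 May 2023.
Expiry of referenced patent OF-80121:
  Base: filing + 16 years → 13 August 2021.
  Office Delay Adjustment: +720 days → 3 August 2023.
  Appellate Stay Credit: +299 days → 28 May 2024.
Terminal disclaimer: OF-992810 expires on the earlier of 13 May 2023 and 28 May 2024.

2023-05-13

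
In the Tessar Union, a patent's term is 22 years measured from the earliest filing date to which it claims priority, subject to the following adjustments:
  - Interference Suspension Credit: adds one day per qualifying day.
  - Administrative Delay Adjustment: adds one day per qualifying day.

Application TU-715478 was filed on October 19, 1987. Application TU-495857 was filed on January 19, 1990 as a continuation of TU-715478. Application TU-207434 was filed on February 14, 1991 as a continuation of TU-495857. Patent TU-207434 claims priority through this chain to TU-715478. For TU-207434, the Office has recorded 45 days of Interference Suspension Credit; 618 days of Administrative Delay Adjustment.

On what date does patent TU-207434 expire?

August 13, 2011

Earliest priority filing: 19 October 1987.
Base term: 19 October 1987 + 22 years → 19 October 2009.
Interference Suspension Credit: +45 days → 3 December 2009.
Administrative Delay Adjustment: +618 days → 13 August 2011.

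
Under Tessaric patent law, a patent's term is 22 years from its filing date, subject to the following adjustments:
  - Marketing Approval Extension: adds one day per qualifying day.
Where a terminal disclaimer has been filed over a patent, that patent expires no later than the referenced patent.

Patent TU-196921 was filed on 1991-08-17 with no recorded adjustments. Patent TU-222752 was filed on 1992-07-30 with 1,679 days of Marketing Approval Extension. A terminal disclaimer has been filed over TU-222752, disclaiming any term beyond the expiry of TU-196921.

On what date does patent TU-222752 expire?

Natural term of TU-222752:
  Base: filing + 22 years → 30 July 2014.
  Marketing Approval Extension: +1679 days → 5 March 2019.
Expiry of referenced patent TU-196921:
  Base: filing + 22 years → 17 August 2013.
Terminal disclaimer: TU-222752 expires on the earlier of 5 March 2019 and 17 August 2013.

August 17, 2013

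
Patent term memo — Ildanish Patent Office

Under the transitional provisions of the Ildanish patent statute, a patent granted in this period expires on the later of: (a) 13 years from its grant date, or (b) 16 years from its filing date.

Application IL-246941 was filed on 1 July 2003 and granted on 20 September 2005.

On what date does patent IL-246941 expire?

2019-07-01

(a) grant + 13 years → 20 September 2018.
(b) filing + 16 years → 1 July 2019.
Later of the two: 1 July 2019.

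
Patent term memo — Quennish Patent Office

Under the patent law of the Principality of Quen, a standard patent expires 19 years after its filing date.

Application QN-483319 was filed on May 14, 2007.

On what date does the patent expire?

2026-05-14

Filing date + 19 years → 14 May 2026.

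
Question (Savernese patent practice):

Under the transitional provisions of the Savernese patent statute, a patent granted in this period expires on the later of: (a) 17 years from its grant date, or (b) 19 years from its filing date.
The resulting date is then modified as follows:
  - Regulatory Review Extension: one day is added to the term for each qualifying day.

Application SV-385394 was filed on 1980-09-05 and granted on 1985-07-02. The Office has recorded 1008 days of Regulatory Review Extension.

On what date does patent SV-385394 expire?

(a) grant + 17 years → 2 July 2002.
(b) filing + 19 years → 5 September 1999.
Later of the two: 2 July 2002.
Regulatory Review Extension: +1008 days → 5 April 2005.

2005-04-05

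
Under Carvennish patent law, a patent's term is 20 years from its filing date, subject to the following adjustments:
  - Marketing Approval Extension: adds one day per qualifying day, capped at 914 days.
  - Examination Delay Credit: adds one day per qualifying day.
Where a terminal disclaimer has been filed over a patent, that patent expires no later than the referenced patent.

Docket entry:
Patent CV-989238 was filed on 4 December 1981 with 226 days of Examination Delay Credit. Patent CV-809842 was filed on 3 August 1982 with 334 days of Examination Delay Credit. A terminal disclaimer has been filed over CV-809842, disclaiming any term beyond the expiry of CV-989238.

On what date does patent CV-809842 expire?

Natural term of CV-809842:
  Base: filing + 20 years → 3 August 2002.
  Examination Delay Credit: +334 days → 3 July 2003.
Expiry of referenced patent CV-989238:
  Base: filing + 20 years → 4 December 2001.
  Examination Delay Credit: +226 days → 18 July 2002.
Terminal disclaimer: CV-809842 expires on the earlier of 3 July 2003 and 18 July 2002.

July 18, 2002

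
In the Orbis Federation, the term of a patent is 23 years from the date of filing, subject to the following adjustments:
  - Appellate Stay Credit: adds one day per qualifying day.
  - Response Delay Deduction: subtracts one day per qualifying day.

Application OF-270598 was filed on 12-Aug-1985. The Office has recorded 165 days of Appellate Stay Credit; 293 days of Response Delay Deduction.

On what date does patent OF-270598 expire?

2008-04-06

Base term: filing date + 23 years → 12 August 2008.
Appellate Stay Credit: +165 days → 24 January 2009.
Response Delay Deduction: −293 days → 6 April 2008.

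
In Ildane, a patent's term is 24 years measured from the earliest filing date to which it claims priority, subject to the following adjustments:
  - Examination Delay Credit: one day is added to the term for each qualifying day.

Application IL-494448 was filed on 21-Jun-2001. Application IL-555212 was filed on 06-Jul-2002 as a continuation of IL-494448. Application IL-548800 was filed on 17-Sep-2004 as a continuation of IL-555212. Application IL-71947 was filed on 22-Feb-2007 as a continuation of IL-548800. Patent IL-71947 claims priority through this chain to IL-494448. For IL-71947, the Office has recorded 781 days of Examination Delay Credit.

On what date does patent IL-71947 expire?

Earliest priority filing: 21 June 2001.
Base term: 21 June 2001 + 24 years → 21 June 2025.
Examination Delay Credit: +781 days → 11 August 2027.

2027-08-11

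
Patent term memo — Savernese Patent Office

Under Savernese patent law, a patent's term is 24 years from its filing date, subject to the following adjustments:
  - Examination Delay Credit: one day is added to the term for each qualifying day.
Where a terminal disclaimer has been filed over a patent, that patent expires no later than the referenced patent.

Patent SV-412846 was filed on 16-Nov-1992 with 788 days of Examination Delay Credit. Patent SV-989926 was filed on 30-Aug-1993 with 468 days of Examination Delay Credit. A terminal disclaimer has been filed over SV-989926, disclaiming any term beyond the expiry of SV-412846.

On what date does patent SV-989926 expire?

Natural term of SV-989926:
  Base: filing + 24 years → 30 August 2017.
  Examination Delay Credit: +468 days → 11 December 2018.
Expiry of referenced patent SV-412846:
  Base: filing + 24 years → 16 November 2016.
  Examination Delay Credit: +788 days → 13 January 2019.
Terminal disclaimer: SV-989926 expires on the earlier of 11 December 2018 and 13 January 2019.

2018-12-11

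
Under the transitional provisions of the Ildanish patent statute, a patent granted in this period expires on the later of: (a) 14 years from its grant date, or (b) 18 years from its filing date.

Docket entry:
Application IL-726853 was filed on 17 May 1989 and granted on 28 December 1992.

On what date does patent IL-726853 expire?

(a) grant + 14 years → 28 December 2006.
(b) filing + 18 years → 17 May 2007.
Later of the two: 17 May 2007.

May 17, 2007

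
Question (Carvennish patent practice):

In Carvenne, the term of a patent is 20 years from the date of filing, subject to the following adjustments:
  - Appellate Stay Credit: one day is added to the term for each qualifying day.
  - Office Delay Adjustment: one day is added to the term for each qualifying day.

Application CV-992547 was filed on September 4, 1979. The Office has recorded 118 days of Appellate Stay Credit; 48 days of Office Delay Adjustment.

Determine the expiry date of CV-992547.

Base term: filing date + 20 years → 4 September 1999.
Appellate Stay Credit: +118 days → 31 December 1999.
Office Delay Adjustment: +48 days → 17 February 2000.

February 17, 2000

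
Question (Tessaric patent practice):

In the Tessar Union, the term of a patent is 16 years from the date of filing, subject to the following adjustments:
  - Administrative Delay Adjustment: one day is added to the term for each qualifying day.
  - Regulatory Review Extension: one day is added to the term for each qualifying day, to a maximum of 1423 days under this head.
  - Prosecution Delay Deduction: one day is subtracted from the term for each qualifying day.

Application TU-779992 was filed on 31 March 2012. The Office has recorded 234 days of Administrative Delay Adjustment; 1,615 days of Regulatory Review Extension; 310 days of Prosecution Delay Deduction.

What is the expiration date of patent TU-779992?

December 8, 2031

Base term: filing date + 16 years → 31 March 2028.
Administrative Delay Adjustment: +234 days → 20 November 2028.
Regulatory Review Extension: 1615 days claimed exceeds the 1423-day cap, so +1423 days → 13 October 2032.
Prosecution Delay Deduction: −310 days → 8 December 2031.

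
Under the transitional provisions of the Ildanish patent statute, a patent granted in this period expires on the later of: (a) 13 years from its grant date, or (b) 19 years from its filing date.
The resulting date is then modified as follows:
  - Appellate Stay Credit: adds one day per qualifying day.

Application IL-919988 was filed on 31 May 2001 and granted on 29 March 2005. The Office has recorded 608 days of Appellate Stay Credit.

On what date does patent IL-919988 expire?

2022-01-29

(a) grant + 13 years → 29 March 2018.
(b) filing + 19 years → 31 May 2020.
Later of the two: 31 May 2020.
Appellate Stay Credit: +608 days → 29 January 2022.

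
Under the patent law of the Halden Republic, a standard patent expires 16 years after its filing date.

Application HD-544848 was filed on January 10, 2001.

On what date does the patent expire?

Filing date + 16 years → 10 January 2017.

2017-01-10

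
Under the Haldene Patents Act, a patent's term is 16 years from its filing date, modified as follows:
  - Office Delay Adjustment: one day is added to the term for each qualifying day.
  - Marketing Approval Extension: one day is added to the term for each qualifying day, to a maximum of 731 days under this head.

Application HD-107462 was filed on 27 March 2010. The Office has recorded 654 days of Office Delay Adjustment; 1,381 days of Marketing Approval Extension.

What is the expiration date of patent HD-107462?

Base term: filing date + 16 years → 27 March 2026.
Office Delay Adjustment: +654 days → 10 January 2028.
Marketing Approval Extension: 1381 days claimed exceeds the 731-day cap, so +731 days → 10 January 2030.

January 10, 2030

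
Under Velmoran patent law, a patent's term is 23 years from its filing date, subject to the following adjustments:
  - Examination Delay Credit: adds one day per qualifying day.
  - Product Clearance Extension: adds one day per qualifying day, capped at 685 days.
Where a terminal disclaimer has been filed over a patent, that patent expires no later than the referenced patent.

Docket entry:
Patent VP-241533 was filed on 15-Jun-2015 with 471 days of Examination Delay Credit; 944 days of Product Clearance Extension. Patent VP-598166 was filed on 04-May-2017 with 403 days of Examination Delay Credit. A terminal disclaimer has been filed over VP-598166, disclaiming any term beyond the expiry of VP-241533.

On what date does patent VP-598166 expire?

Natural term of VP-598166:
  Base: filing + 23 years → 4 May 2040.
  Examination Delay Credit: +403 days → 11 June 2041.
Expiry of referenced patent VP-241533:
  Base: filing + 23 years → 15 June 2038.
  Examination Delay Credit: +471 days → 29 September 2039.
  Product Clearance Extension: 944 days claimed exceeds the 685-day cap, so +685 days → 14 August 2041.
Terminal disclaimer: VP-598166 expires on the earlier of 11 June 2041 and 14 August 2041.

2041-06-11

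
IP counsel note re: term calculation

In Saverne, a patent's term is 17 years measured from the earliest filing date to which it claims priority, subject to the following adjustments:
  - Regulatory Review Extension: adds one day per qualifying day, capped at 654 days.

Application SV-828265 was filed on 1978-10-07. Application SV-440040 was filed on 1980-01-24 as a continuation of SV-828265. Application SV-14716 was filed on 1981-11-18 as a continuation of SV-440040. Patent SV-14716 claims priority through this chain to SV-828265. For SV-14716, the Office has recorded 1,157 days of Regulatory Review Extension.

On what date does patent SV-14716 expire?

July 22, 1997

Earliest priority filing: 7 October 1978.
Base term: 7 October 1978 + 17 years → 7 October 1995.
Regulatory Review Extension: 1157 days claimed exceeds the 654-day cap, so +654 days → 22 July 1997.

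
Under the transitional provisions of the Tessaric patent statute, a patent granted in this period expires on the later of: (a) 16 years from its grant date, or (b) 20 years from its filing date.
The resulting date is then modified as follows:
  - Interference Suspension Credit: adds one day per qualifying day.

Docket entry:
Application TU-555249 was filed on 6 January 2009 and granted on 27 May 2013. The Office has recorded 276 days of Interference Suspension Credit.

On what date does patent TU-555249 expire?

(a) grant + 16 years → 27 May 2029.
(b) filing + 20 years → 6 January 2029.
Later of the two: 27 May 2029.
Interference Suspension Credit: +276 days → 27 February 2030.

2030-02-27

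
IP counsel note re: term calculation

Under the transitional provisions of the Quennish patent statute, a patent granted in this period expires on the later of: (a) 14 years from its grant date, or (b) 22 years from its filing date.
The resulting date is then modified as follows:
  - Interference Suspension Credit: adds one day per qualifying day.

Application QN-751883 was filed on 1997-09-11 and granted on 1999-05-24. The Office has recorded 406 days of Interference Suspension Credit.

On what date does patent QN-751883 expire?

2020-10-21

(a) grant + 14 years → 24 May 2013.
(b) filing + 22 years → 11 September 2019.
Later of the two: 11 September 2019.
Interference Suspension Credit: +406 days → 21 October 2020.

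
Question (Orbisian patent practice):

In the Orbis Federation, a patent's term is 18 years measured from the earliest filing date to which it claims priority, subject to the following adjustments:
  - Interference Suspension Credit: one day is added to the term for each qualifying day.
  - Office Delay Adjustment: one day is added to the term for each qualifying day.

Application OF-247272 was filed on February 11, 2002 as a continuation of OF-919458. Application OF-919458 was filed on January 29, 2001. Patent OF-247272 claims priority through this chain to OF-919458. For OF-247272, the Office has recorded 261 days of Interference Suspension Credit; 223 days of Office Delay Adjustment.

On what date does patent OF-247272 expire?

Earliest priority filing: 29 January 2001.
Base term: 29 January 2001 + 18 years → 29 January 2019.
Interference Suspension Credit: +261 days → 17 October 2019.
Office Delay Adjustment: +223 days → 27 May 2020.

2020-05-27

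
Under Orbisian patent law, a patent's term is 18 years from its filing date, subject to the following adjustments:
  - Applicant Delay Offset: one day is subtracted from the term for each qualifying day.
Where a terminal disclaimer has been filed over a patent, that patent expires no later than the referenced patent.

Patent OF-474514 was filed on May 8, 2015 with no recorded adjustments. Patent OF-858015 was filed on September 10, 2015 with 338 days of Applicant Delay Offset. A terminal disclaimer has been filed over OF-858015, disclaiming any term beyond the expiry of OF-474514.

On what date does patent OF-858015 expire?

October 7, 2032

Natural term of OF-858015:
  Base: filing + 18 years → 10 September 2033.
  Applicant Delay Offset: −338 days → 7 October 2032.
Expiry of referenced patent OF-474514:
  Base: filing + 18 years → 8 May 2033.
Terminal disclaimer: OF-858015 expires on the earlier of 7 October 2032 and 8 May 2033.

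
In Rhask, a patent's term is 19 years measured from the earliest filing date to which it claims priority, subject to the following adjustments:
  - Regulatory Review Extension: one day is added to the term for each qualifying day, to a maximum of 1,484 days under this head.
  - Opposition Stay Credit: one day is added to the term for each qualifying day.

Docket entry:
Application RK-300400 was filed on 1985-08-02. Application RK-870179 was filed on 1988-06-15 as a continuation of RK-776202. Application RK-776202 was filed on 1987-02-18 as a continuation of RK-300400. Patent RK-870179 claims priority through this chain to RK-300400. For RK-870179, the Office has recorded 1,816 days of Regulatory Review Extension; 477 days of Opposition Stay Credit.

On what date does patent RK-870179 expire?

December 15, 2009

Earliest priority filing: 2 August 1985.
Base term: 2 August 1985 + 19 years → 2 August 2004.
Regulatory Review Extension: 1816 days claimed exceeds the 1484-day cap, so +1484 days → 25 August 2008.
Opposition Stay Credit: +477 days → 15 December 2009.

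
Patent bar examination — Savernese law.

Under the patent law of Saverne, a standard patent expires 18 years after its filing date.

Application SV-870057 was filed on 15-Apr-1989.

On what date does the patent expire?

Filing date + 18 years → 15 April 2007.

April 15, 2007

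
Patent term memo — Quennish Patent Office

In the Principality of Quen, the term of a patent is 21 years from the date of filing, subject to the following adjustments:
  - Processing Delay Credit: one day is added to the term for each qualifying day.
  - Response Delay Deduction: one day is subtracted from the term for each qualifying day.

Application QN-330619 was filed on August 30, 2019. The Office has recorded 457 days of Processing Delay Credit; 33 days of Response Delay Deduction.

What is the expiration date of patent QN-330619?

October 28, 2041

Base term: filing date + 21 years → 30 August 2040.
Processing Delay Credit: +457 days → 30 November 2041.
Response Delay Deduction: −33 days → 28 October 2041.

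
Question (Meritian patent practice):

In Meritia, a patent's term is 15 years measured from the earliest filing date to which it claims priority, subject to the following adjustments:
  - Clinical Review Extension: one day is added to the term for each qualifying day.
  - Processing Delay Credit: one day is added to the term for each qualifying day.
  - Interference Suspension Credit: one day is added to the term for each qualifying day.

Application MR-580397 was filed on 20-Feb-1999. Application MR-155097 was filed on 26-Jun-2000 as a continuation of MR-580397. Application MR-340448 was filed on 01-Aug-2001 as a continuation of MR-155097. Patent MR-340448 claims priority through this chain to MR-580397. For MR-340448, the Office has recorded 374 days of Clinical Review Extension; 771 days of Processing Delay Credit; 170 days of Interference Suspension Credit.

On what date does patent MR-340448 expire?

September 27, 2017

Earliest priority filing: 20 February 1999.
Base term: 20 February 1999 + 15 years → 20 February 2014.
Clinical Review Extension: +374 days → 1 March 2015.
Processing Delay Credit: +771 days → 10 April 2017.
Interference Suspension Credit: +170 days → 27 September 2017.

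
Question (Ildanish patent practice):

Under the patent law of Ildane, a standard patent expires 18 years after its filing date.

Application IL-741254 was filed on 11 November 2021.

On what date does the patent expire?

Filing date + 18 years → 11 November 2039.

2039-11-11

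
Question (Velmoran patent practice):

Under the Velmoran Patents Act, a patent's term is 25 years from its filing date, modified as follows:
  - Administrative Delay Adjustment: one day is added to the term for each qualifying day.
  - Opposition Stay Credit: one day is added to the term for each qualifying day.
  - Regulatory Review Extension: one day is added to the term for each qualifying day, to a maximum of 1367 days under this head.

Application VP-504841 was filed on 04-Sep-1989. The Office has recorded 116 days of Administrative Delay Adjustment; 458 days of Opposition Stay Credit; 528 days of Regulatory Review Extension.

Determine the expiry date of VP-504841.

Base term: filing date + 25 years → 4 September 2014.
Administrative Delay Adjustment: +116 days → 29 December 2014.
Opposition Stay Credit: +458 days → 31 March 2016.
Regulatory Review Extension: 528 days (within the 1367-day cap) → +528 days → 10 September 2017.

September 10, 2017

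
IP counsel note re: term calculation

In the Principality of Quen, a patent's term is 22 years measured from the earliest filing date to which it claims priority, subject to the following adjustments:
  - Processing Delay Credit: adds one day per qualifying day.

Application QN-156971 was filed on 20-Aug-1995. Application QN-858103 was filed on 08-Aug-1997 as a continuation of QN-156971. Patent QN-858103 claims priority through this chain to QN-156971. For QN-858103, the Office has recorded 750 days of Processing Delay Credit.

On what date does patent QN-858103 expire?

2019-09-09

Earliest priority filing: 20 August 1995.
Base term: 20 August 1995 + 22 years → 20 August 2017.
Processing Delay Credit: +750 days → 9 September 2019.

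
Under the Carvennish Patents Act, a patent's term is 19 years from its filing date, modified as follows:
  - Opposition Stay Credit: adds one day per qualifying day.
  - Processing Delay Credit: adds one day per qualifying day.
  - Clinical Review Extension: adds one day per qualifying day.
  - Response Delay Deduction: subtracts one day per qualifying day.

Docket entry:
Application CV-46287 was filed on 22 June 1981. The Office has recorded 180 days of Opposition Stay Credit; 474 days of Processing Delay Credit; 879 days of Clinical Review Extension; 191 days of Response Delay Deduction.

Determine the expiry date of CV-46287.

February 24, 2004

Base term: filing date + 19 years → 22 June 2000.
Opposition Stay Credit: +180 days → 19 December 2000.
Processing Delay Credit: +474 days → 7 April 2002.
Clinical Review Extension: +879 days → 2 September 2004.
Response Delay Deduction: −191 days → 24 February 2004.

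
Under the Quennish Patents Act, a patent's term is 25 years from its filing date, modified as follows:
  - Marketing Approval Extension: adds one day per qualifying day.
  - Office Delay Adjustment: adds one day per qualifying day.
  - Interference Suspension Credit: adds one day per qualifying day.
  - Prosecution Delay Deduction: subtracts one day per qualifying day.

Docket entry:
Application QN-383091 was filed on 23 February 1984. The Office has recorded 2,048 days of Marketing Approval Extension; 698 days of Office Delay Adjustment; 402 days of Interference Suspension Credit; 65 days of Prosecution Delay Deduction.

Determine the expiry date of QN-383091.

2017-08-03

Base term: filing date + 25 years → 23 February 2009.
Marketing Approval Extension: +2048 days → 3 October 2014.
Office Delay Adjustment: +698 days → 31 August 2016.
Interference Suspension Credit: +402 days → 7 October 2017.
Prosecution Delay Deduction: −65 days → 3 August 2017.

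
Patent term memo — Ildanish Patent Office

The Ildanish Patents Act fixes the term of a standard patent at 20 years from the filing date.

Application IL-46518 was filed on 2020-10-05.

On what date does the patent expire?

Filing date + 20 years → 5 October 2040.

October 5, 2040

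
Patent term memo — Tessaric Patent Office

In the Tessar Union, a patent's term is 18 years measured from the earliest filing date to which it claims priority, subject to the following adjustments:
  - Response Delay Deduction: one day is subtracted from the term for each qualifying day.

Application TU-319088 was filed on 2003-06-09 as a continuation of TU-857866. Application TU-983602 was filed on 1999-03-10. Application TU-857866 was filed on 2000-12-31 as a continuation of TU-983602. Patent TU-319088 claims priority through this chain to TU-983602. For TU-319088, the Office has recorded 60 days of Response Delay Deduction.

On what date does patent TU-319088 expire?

Earliest priority filing: 10 March 1999.
Base term: 10 March 1999 + 18 years → 10 March 2017.
Response Delay Deduction: −60 days → 9 January 2017.

2017-01-09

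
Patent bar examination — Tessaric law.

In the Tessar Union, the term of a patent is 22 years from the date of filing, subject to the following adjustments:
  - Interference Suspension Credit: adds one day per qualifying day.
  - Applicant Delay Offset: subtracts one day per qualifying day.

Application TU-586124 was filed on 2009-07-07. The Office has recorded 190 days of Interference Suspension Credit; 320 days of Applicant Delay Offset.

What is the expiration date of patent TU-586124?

Base term: filing date + 22 years → 7 July 2031.
Interference Suspension Credit: +190 days → 13 January 2032.
Applicant Delay Offset: −320 days → 27 February 2031.

February 27, 2031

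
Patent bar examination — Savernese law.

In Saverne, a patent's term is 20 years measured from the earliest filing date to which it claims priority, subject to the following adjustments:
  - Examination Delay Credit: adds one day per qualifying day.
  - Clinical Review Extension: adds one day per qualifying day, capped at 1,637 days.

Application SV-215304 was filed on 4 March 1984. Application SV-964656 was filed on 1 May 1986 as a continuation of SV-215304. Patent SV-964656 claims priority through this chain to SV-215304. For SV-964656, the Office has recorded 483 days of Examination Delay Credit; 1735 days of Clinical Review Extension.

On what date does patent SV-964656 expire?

2009-12-23

Earliest priority filing: 4 March 1984.
Base term: 4 March 1984 + 20 years → 4 March 2004.
Examination Delay Credit: +483 days → 30 June 2005.
Clinical Review Extension: 1735 days claimed exceeds the 1637-day cap, so +1637 days → 23 December 2009.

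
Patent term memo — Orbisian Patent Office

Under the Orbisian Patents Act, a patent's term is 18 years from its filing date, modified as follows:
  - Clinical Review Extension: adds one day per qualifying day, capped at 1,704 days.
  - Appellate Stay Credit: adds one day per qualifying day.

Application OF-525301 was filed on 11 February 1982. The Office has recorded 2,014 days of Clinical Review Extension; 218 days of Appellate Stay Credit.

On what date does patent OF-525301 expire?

May 17, 2005

Base term: filing date + 18 years → 11 February 2000.
Clinical Review Extension: 2014 days claimed exceeds the 1704-day cap, so +1704 days → 11 October 2004.
Appellate Stay Credit: +218 days → 17 May 2005.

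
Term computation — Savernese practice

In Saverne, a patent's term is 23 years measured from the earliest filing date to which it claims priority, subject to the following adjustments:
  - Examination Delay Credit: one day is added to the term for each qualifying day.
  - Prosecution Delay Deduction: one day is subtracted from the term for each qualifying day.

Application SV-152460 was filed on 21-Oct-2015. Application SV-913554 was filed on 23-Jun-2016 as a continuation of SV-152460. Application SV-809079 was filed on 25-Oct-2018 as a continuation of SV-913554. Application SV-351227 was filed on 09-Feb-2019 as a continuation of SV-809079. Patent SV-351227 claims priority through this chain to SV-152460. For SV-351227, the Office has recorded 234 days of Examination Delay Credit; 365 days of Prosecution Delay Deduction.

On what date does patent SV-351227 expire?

June 12, 2038

Earliest priority filing: 21 October 2015.
Base term: 21 October 2015 + 23 years → 21 October 2038.
Examination Delay Credit: +234 days → 12 June 2039.
Prosecution Delay Deduction: −365 days → 12 June 2038.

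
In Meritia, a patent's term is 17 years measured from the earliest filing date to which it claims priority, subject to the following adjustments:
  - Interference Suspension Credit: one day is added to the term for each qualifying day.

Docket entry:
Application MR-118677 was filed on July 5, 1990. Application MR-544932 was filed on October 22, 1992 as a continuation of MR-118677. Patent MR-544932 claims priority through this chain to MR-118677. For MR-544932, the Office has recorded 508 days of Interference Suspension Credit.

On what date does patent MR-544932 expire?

2008-11-24

Earliest priority filing: 5 July 1990.
Base term: 5 July 1990 + 17 years → 5 July 2007.
Interference Suspension Credit: +508 days → 24 November 2008.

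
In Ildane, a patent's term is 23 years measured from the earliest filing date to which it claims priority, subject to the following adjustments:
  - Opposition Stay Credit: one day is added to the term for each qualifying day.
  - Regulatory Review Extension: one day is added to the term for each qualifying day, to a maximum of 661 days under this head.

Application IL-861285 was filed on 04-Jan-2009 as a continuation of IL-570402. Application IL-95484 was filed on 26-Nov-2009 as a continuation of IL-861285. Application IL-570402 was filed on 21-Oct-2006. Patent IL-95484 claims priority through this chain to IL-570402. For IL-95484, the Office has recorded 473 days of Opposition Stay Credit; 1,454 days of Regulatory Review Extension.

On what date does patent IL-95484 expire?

Earliest priority filing: 21 October 2006.
Base term: 21 October 2006 + 23 years → 21 October 2029.
Opposition Stay Credit: +473 days → 6 February 2031.
Regulatory Review Extension: 1454 days claimed exceeds the 661-day cap, so +661 days → 28 November 2032.

November 28, 2032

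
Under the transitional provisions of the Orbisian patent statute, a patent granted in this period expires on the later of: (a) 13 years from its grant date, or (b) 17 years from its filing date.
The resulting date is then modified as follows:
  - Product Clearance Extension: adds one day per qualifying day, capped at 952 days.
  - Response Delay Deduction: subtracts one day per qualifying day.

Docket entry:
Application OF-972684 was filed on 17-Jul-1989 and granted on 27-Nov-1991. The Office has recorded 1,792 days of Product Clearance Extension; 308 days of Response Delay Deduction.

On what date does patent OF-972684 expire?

(a) grant + 13 years → 27 November 2004.
(b) filing + 17 years → 17 July 2006.
Later of the two: 17 July 2006.
Product Clearance Extension: 1792 days claimed exceeds the 952-day cap, so +952 days → 23 February 2009.
Response Delay Deduction: −308 days → 21 April 2008.

2008-04-21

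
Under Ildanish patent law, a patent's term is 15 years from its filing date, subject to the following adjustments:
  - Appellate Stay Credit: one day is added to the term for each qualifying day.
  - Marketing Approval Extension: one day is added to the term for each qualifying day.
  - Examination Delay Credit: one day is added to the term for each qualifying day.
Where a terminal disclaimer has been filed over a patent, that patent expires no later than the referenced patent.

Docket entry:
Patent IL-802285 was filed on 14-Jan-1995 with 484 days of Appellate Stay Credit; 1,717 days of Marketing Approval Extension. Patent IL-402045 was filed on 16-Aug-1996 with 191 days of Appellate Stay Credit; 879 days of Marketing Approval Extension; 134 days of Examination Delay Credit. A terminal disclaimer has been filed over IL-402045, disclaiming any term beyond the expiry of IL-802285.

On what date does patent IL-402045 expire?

Natural term of IL-402045:
  Base: filing + 15 years → 16 August 2011.
  Appellate Stay Credit: +191 days → 23 February 2012.
  Marketing Approval Extension: +879 days → 21 July 2014.
  Examination Delay Credit: +134 days → 2 December 2014.
Expiry of referenced patent IL-802285:
  Base: filing + 15 years → 14 January 2010.
  Appellate Stay Credit: +484 days → 13 May 2011.
  Marketing Approval Extension: +1717 days → 24 January 2016.
Terminal disclaimer: IL-402045 expires on the earlier of 2 December 2014 and 24 January 2016.

December 2, 2014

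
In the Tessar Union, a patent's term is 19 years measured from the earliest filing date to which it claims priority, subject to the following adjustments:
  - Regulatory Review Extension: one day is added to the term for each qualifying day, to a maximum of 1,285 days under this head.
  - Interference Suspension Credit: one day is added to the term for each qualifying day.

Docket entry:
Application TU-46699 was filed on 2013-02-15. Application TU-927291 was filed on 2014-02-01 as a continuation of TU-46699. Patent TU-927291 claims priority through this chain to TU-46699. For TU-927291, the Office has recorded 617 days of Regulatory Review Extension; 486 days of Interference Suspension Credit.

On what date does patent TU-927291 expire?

Earliest priority filing: 15 February 2013.
Base term: 15 February 2013 + 19 years → 15 February 2032.
Regulatory Review Extension: 617 days (within the 1285-day cap) → +617 days → 24 October 2033.
Interference Suspension Credit: +486 days → 22 February 2035.

2035-02-22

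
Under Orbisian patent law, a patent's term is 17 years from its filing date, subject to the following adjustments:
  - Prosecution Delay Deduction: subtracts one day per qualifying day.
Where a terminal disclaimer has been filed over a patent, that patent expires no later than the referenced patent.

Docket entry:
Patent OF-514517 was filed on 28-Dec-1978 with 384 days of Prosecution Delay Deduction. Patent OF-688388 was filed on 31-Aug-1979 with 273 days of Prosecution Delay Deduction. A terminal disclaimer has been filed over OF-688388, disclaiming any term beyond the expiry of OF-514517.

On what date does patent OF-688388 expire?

1994-12-09

Natural term of OF-688388:
  Base: filing + 17 years → 31 August 1996.
  Prosecution Delay Deduction: −273 days → 2 December 1995.
Expiry of referenced patent OF-514517:
  Base: filing + 17 years → 28 December 1995.
  Prosecution Delay Deduction: −384 days → 9 December 1994.
Terminal disclaimer: OF-688388 expires on the earlier of 2 December 1995 and 9 December 1994.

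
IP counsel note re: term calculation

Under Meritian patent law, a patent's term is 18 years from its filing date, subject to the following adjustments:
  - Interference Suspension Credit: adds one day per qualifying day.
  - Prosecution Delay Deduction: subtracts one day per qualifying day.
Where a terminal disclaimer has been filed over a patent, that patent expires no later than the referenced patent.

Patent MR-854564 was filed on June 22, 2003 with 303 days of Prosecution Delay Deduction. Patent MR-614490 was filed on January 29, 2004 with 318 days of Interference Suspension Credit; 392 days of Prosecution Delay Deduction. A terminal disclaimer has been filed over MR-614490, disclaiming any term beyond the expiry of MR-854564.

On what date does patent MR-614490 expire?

Natural term of MR-614490:
  Base: filing + 18 years → 29 January 2022.
  Interference Suspension Credit: +318 days → 13 December 2022.
  Prosecution Delay Deduction: −392 days → 16 November 2021.
Expiry of referenced patent MR-854564:
  Base: filing + 18 years → 22 June 2021.
  Prosecution Delay Deduction: −303 days → 23 August 2020.
Terminal disclaimer: MR-614490 expires on the earlier of 16 November 2021 and 23 August 2020.

2020-08-23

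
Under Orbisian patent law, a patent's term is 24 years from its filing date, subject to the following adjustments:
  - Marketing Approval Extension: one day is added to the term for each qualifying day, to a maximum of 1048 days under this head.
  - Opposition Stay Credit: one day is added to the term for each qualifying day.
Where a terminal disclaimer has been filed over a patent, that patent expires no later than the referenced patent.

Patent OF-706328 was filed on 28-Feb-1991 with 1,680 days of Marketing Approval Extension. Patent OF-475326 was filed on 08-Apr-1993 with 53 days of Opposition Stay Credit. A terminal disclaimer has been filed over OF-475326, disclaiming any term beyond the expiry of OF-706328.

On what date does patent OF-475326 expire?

Natural term of OF-475326:
  Base: filing + 24 years → 8 April 2017.
  Opposition Stay Credit: +53 days → 31 May 2017.
Expiry of referenced patent OF-706328:
  Base: filing + 24 years → 28 February 2015.
  Marketing Approval Extension: 1680 days claimed exceeds the 1048-day cap, so +1048 days → 11 January 2018.
Terminal disclaimer: OF-475326 expires on the earlier of 31 May 2017 and 11 January 2018.

2017-05-31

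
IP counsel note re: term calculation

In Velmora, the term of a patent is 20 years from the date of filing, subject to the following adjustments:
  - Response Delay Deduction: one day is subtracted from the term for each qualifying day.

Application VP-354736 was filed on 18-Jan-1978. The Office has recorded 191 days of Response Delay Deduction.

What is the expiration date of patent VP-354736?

Base term: filing date + 20 years → 18 January 1998.
Response Delay Deduction: −191 days → 11 July 1997.

1997-07-11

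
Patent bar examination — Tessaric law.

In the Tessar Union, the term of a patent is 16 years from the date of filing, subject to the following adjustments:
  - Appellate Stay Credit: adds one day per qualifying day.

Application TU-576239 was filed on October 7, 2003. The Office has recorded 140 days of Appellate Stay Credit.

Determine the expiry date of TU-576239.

February 24, 2020

Base term: filing date + 16 years → 7 October 2019.
Appellate Stay Credit: +140 days → 24 February 2020.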